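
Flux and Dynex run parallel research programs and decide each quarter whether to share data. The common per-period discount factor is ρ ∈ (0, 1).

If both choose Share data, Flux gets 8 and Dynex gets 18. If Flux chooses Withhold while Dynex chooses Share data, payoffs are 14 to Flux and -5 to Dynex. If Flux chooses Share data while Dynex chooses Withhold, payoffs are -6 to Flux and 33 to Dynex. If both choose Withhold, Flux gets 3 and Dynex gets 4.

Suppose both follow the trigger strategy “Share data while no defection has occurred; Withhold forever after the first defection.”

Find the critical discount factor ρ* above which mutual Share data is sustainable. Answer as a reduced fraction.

For Flux: deviation gain 14−8 = 6, per-period punishment loss 8−3 = 5. IC gives ρ ≥ 6/11.
For Dynex: gain 15, loss 14 per period, so ρ ≥ 15/29.
The tighter constraint is Flux's, so cooperation needs ρ ≥ 6/11.

6/11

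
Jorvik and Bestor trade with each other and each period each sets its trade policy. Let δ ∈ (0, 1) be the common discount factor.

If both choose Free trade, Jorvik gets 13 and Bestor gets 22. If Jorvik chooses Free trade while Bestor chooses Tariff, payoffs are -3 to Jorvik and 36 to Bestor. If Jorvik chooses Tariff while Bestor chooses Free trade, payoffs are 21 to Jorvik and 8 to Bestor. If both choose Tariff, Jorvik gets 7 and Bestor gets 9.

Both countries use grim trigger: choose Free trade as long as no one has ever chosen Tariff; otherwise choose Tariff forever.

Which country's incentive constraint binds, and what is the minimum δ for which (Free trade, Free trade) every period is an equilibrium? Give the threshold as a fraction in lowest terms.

Jorvik: cooperation gives 13 each period; deviation gives 21 once then 7 forever.
  13/(1−δ) ≥ 21 + 7δ/(1−δ) ⇒ δ ≥ 8/14 = 4/7.
Bestor: cooperation gives 22 each period; deviation gives 36 once then 9 forever.
  δ ≥ 14/27.
Both must hold, so the binding constraint is Jorvik's: δ ≥ 4/7.

Jorvik; δ ≥ 4/7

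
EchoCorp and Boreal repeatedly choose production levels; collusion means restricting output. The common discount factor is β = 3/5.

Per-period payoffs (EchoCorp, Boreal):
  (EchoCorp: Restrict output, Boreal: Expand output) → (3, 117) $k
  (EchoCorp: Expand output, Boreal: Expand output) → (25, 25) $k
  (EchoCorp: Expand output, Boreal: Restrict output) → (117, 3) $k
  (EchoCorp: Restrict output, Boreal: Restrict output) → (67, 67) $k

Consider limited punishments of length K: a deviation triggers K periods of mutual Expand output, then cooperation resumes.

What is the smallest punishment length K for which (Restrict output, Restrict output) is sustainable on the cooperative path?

Need Σ_{k=1}^{K} β^k ≥ (117−67)/(67−25) = 1.1905 at β = 3/5.
At K = 3 the sum is 1.1760 < 1.1905; at K = 4 it is 1.3056 ≥ 1.1905.
So the minimum punishment length is K = 4.

4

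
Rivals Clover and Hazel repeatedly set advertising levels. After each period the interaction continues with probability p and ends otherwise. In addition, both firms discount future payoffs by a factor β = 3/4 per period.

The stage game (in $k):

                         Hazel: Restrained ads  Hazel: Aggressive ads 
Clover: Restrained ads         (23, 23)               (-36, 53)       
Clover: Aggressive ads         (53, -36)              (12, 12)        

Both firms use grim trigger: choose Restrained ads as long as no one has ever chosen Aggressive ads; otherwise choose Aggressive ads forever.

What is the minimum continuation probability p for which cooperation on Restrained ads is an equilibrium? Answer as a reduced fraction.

40/41

Expected continuation weight on next period's payoff is β·p = 3/4·p, which plays the role of the discount factor.
Cooperation requires 3/4·p ≥ (53−23)/(53−12) = 30/41, hence p ≥ 40/41.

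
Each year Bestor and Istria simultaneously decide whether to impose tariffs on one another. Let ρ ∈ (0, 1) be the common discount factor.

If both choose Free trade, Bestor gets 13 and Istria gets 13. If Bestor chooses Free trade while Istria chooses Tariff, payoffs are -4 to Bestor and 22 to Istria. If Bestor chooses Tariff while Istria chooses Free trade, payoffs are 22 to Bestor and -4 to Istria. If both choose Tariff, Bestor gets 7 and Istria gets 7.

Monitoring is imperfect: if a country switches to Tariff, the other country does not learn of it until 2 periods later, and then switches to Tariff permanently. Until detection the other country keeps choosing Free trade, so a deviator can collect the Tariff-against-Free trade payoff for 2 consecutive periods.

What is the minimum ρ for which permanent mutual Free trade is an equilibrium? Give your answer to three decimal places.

The best deviation is to choose Tariff for all 2 undetected periods, earning 22 each, then 7 forever once detected.
Deviation value: 22(1−ρ^2)/(1−ρ) + 7ρ^2/(1−ρ); cooperation value: 13/(1−ρ).
IC: 13 ≥ 22(1−ρ^2) + 7ρ^2 = 22 − 15ρ^2.
So ρ^2 ≥ 9/15 = 3/5, giving ρ ≥ (3/5)^(1/2) ≈ 0.775.

0.775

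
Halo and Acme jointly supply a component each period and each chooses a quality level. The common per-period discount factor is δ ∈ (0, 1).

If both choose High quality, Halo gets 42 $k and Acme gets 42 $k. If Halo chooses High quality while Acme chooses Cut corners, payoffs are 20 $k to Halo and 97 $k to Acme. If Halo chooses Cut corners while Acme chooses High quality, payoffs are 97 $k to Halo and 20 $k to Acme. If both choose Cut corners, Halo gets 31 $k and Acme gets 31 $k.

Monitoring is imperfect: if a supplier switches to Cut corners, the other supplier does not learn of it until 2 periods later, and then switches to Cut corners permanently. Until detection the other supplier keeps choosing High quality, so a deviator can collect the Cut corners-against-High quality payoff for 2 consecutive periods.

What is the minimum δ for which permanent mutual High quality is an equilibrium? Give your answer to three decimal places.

0.913

Deviating for the 2 undetected periods gains 97−42 = 55 per period over cooperation, then loses 42−31 = 11 per period forever once punishment starts.
Gain: 55(1 + δ + … + δ^1); loss: 11·δ^2/(1−δ).
No profitable deviation ⇔ 55(1−δ^2) ≤ 11·δ^2, i.e. δ^2 ≥ 55/(55+11) = 5/6.
Hence δ ≥ (5/6)^(1/2) ≈ 0.913.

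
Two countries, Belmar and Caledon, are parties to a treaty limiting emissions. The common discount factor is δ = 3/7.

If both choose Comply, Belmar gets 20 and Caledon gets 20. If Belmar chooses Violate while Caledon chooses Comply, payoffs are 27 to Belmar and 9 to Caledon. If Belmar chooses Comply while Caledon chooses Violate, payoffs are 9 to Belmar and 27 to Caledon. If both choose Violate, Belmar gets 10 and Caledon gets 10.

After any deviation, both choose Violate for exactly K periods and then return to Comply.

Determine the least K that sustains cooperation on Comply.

Need Σ_{k=1}^{K} δ^k ≥ (27−20)/(20−10) = 0.7000 at δ = 3/7.
At K = 3 the sum is 0.6910 < 0.7000; at K = 4 it is 0.7247 ≥ 0.7000.
So the minimum punishment length is K = 4.

4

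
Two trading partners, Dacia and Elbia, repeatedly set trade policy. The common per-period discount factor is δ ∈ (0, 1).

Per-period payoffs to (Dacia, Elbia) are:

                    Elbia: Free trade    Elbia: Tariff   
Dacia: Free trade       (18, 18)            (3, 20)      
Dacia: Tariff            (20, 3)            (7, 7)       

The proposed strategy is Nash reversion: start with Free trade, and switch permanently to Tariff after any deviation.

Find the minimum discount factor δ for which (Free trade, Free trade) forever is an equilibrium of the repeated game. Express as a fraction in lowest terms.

2/13

One-period gain from deviating is 20 − 18 = 2. The loss is 18 − 7 = 11 in every subsequent period, with present value 11·δ/(1−δ).
Deviation is unprofitable when 11·δ/(1−δ) ≥ 2, i.e. δ/(1−δ) ≥ 2/11.
Equivalently δ ≥ 2/(2+11) = 2/13.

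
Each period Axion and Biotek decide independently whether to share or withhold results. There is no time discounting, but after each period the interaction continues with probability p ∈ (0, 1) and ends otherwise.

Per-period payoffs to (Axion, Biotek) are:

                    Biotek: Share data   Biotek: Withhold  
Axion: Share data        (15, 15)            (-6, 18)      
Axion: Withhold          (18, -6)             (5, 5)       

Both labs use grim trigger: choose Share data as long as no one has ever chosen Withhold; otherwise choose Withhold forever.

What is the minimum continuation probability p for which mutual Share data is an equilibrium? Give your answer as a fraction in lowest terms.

3/13

With no time discounting, the continuation probability p plays the role of the discount factor.
Grim-trigger IC: 15/(1−p) ≥ 18 + 5p/(1−p) ⇒ p ≥ (18−15)/(18−5) = 3/13.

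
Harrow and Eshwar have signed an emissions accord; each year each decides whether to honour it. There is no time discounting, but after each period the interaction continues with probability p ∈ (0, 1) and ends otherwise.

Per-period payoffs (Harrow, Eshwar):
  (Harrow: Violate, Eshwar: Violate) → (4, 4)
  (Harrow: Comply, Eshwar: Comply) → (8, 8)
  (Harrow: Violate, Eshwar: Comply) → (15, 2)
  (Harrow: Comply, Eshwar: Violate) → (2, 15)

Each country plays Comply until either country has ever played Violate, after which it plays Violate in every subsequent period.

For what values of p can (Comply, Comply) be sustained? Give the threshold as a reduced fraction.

With no time discounting, the continuation probability p plays the role of the discount factor.
Grim-trigger IC: 8/(1−p) ≥ 15 + 4p/(1−p) ⇒ p ≥ (15−8)/(15−4) = 7/11.

7/11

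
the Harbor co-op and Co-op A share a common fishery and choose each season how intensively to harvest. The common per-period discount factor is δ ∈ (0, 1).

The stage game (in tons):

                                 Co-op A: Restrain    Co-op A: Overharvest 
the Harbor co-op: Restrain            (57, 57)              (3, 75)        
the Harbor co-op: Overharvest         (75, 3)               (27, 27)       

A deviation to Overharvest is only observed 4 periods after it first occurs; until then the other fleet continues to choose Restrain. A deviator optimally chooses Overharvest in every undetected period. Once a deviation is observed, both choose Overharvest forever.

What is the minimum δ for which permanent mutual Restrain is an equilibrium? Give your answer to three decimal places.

A deviator earns 75 for 4 periods, then 27 forever; cooperating earns 57 forever. Multiplying the IC by (1−δ):
57 ≥ 75(1−δ^4) + 27δ^4, so 48·δ^4 ≥ 18 and δ^4 ≥ 3/8.
δ ≥ (3/8)^(1/4) ≈ 0.783.

0.783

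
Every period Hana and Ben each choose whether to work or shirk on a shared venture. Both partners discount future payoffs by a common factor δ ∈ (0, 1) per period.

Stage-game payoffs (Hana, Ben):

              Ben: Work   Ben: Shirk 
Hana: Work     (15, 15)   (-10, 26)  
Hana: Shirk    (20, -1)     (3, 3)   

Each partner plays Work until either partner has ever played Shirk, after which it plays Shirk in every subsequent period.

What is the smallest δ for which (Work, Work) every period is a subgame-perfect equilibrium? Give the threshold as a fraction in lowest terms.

For Hana: deviation gain 20−15 = 5, per-period punishment loss 15−3 = 12. IC gives δ ≥ 5/17.
For Ben: gain 11, loss 12 per period, so δ ≥ 11/23.
The tighter constraint is Ben's, so cooperation needs δ ≥ 11/23.

11/23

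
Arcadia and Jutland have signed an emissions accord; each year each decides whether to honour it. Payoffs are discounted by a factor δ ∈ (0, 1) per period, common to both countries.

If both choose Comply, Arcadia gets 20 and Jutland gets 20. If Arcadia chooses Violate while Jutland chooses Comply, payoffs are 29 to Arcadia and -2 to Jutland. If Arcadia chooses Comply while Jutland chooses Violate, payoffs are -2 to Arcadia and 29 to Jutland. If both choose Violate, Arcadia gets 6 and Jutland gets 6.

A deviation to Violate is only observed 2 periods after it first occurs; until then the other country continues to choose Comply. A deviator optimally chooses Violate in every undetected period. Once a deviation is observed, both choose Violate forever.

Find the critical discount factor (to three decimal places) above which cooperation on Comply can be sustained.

0.626

A deviator earns 29 for 2 periods, then 6 forever; cooperating earns 20 forever. Multiplying the IC by (1−δ):
20 ≥ 29(1−δ^2) + 6δ^2, so 23·δ^2 ≥ 9 and δ^2 ≥ 9/23.
δ ≥ (9/23)^(1/2) ≈ 0.626.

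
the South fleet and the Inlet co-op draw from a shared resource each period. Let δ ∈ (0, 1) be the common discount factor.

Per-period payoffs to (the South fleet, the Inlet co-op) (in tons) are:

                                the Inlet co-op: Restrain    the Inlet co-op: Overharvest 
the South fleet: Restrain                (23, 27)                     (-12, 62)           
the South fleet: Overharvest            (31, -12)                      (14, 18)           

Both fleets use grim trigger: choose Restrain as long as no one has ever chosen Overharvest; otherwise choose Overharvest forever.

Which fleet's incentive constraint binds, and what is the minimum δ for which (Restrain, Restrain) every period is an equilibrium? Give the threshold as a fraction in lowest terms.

the Inlet co-op; δ ≥ 35/44

the South fleet's threshold: (31−23)/(31−14) = 8/17.
the Inlet co-op's threshold: (62−27)/(62−18) = 35/44.
8/17 < 35/44, so the Inlet co-op binds and δ* = 35/44.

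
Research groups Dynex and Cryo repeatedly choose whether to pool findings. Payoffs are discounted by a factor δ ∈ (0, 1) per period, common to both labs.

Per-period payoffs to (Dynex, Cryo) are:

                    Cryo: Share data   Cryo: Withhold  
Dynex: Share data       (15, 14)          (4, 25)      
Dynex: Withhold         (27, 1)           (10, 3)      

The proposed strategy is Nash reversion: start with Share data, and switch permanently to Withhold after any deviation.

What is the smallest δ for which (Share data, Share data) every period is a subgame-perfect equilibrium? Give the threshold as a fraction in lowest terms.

12/17

Dynex: cooperation gives 15 each period; deviation gives 27 once then 10 forever.
  15/(1−δ) ≥ 27 + 10δ/(1−δ) ⇒ δ ≥ 12/17.
Cryo: cooperation gives 14 each period; deviation gives 25 once then 3 forever.
  δ ≥ 11/22 = 1/2.
Both must hold, so the binding constraint is Dynex's: δ ≥ 12/17.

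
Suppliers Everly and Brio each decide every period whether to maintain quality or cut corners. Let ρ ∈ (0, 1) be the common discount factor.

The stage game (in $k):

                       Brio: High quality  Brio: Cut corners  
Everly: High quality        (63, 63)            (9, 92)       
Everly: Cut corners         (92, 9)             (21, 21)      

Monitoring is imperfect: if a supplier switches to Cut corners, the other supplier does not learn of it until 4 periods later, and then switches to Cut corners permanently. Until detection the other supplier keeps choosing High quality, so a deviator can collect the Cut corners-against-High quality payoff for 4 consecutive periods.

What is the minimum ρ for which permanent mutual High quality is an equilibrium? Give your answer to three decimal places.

Deviating for the 4 undetected periods gains 92−63 = 29 per period over cooperation, then loses 63−21 = 42 per period forever once punishment starts.
Gain: 29(1 + ρ + … + ρ^3); loss: 42·ρ^4/(1−ρ).
No profitable deviation ⇔ 29(1−ρ^4) ≤ 42·ρ^4, i.e. ρ^4 ≥ 29/(29+42) = 29/71.
Hence ρ ≥ (29/71)^(1/4) ≈ 0.799.

0.799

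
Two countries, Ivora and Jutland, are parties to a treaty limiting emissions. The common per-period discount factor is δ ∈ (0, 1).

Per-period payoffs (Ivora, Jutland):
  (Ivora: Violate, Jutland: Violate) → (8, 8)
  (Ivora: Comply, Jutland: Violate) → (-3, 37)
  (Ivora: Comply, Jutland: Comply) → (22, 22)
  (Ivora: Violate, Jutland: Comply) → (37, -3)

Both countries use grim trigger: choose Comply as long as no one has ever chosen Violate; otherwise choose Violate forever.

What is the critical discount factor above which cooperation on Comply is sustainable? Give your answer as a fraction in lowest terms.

22/(1−δ) ≥ 37 + 8δ/(1−δ)
22 ≥ 37 − 29δ
δ ≥ 15/29.

15/29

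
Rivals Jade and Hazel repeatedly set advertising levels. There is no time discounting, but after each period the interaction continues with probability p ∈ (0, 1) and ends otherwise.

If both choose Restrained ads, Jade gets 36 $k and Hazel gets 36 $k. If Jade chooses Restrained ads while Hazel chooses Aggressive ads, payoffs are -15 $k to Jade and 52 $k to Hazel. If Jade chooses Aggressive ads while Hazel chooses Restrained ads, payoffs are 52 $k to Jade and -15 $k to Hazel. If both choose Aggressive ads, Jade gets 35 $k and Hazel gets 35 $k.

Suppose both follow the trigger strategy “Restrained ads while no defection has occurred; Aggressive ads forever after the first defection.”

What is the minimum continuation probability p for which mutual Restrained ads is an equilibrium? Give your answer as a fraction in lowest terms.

16/17

Expected cooperation value is 36 + p·36 + p²·36 + … = 36/(1−p); deviation gives 52 + p·35/(1−p).
36 ≥ 52(1−p) + 35p ⇒ 17p ≥ 16 ⇒ p ≥ 16/17.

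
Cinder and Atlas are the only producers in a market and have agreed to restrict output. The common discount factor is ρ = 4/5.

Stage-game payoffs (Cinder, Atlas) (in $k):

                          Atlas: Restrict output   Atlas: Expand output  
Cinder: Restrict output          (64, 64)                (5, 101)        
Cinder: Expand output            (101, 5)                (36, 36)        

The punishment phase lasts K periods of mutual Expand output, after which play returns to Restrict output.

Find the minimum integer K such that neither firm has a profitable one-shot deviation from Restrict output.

No profitable deviation requires (64−36)(ρ+…+ρ^K) ≥ 101−64, i.e. ρ+…+ρ^K ≥ 37/28 ≈ 1.3214.
With ρ = 4/5, the partial sums are K=1: 0.8000, K=2: 1.4400.
K = 2 is the first length at which the sum reaches 1.3214.

2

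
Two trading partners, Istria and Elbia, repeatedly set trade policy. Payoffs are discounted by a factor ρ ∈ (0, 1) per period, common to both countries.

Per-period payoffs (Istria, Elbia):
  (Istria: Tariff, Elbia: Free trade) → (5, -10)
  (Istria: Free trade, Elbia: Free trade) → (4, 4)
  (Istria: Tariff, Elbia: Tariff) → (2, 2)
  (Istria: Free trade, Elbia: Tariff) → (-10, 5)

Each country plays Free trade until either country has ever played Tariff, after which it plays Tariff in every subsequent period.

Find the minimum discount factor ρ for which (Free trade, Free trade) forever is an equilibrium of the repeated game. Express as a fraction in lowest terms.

1/3

One-period gain from deviating is 5 − 4 = 1. The loss is 4 − 2 = 2 in every subsequent period, with present value 2·ρ/(1−ρ).
Deviation is unprofitable when 2·ρ/(1−ρ) ≥ 1, i.e. ρ/(1−ρ) ≥ 1/2.
Equivalently ρ ≥ 1/(1+2) = 1/3.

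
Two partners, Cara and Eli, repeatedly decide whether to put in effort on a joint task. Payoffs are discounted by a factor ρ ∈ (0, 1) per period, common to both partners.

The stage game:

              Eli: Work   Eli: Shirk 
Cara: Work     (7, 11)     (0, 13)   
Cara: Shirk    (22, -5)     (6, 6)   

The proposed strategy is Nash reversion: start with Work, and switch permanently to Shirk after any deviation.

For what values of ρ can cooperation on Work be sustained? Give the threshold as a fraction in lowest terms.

15/16

For Cara: deviation gain 22−7 = 15, per-period punishment loss 7−6 = 1. IC gives ρ ≥ 15/16.
For Eli: gain 2, loss 5 per period, so ρ ≥ 2/7.
The tighter constraint is Cara's, so cooperation needs ρ ≥ 15/16.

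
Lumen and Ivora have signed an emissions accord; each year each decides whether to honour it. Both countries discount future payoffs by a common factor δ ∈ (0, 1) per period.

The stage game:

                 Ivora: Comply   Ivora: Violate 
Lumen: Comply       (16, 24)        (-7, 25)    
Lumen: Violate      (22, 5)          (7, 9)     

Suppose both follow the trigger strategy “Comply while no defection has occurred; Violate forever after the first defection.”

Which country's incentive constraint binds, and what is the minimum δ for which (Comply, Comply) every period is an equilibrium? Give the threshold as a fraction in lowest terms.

For Lumen: deviation gain 22−16 = 6, per-period punishment loss 16−7 = 9. IC gives δ ≥ 6/15 = 2/5.
For Ivora: gain 1, loss 15 per period, so δ ≥ 1/16.
The tighter constraint is Lumen's, so cooperation needs δ ≥ 2/5.

Lumen; δ ≥ 2/5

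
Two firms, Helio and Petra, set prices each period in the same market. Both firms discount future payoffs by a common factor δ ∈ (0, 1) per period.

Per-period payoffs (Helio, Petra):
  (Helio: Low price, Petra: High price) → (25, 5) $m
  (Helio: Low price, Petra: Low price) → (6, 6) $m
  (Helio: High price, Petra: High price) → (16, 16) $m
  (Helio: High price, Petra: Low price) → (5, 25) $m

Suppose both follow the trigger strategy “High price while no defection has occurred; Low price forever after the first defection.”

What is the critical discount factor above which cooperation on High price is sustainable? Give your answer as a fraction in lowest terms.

9/19

16/(1−δ) ≥ 25 + 6δ/(1−δ)
16 ≥ 25 − 19δ
δ ≥ 9/19.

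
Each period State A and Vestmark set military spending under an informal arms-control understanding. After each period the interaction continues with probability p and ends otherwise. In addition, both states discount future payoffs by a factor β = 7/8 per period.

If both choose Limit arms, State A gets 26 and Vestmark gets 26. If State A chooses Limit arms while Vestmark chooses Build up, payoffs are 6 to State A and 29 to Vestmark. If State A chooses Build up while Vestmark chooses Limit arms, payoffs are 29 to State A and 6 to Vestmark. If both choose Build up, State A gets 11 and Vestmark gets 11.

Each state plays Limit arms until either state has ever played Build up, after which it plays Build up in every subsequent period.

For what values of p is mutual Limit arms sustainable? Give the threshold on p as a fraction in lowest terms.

4/21

With continuation probability p and discount β, the effective per-period discount factor is βp.
Grim-trigger IC: βp ≥ (29−26)/(29−11) = 1/6.
So p ≥ (1/6)/(7/8) = 4/21.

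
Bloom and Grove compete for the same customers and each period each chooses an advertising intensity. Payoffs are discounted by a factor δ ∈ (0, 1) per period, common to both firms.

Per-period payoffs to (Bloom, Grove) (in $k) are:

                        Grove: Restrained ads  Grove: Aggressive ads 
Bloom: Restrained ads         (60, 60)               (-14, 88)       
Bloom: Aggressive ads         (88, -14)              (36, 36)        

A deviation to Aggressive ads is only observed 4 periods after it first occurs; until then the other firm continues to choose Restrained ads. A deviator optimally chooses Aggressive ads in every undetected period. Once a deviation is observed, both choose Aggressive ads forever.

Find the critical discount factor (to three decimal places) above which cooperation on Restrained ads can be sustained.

The best deviation is to choose Aggressive ads for all 4 undetected periods, earning 88 each, then 36 forever once detected.
Deviation value: 88(1−δ^4)/(1−δ) + 36δ^4/(1−δ); cooperation value: 60/(1−δ).
IC: 60 ≥ 88(1−δ^4) + 36δ^4 = 88 − 52δ^4.
So δ^4 ≥ 28/52 = 7/13, giving δ ≥ (7/13)^(1/4) ≈ 0.857.

0.857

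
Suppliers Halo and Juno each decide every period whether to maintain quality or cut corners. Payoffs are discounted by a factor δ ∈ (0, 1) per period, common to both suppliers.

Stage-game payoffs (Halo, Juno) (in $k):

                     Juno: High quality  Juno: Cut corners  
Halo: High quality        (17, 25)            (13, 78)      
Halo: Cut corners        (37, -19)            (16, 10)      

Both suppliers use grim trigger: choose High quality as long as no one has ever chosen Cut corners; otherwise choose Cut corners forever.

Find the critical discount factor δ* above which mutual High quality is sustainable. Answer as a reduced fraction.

20/21

For Halo: deviation gain 37−17 = 20, per-period punishment loss 17−16 = 1. IC gives δ ≥ 20/21.
For Juno: gain 53, loss 15 per period, so δ ≥ 53/68.
The tighter constraint is Halo's, so cooperation needs δ ≥ 20/21.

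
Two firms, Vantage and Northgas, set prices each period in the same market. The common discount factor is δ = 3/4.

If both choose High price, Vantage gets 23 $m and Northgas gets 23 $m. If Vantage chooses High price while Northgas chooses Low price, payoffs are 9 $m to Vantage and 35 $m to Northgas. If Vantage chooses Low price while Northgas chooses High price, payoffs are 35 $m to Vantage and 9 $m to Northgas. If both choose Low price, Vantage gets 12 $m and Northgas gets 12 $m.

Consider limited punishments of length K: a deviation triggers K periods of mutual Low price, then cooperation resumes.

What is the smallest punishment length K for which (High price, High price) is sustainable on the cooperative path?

No profitable deviation requires (23−12)(δ+…+δ^K) ≥ 35−23, i.e. δ+…+δ^K ≥ 12/11 ≈ 1.0909.
With δ = 3/4, the partial sums are K=1: 0.7500, K=2: 1.3125.
K = 2 is the first length at which the sum reaches 1.0909.

2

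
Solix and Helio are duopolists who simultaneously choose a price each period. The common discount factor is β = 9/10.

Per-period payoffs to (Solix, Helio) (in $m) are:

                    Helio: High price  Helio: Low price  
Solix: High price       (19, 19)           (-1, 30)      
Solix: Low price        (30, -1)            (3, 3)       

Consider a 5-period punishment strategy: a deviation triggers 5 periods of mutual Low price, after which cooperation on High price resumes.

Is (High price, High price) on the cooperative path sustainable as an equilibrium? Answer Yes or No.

Yes

IC: β+…+β^5 ≥ (30−19)/(19−3) = 11/16.
At β = 9/10: partial sum = 3.6856 ≥ 0.6875. Cooperation sustainable.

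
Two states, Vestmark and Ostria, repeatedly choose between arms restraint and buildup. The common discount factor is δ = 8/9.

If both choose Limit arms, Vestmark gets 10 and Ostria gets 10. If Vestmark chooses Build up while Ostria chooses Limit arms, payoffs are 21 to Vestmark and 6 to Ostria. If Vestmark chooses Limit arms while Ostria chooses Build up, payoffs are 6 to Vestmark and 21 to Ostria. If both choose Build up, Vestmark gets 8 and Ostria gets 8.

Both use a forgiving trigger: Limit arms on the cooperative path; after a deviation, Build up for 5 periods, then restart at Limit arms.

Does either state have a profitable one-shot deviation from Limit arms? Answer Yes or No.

Yes

Comparing payoff streams over the 6 periods until play realigns: cooperate → 10(1+δ+…+δ^5); deviate → 21 + 8(δ+…+δ^5).
Cooperation is sustained iff (10−8)(δ+…+δ^5) ≥ 21−10.
δ+…+δ^5 = 8/9·(1−(8/9)^5)/(1−8/9) = 3.5606, and (21−10)/(10−8) = 5.5000.
3.5606 < 5.5000, so cooperation is not sustainable.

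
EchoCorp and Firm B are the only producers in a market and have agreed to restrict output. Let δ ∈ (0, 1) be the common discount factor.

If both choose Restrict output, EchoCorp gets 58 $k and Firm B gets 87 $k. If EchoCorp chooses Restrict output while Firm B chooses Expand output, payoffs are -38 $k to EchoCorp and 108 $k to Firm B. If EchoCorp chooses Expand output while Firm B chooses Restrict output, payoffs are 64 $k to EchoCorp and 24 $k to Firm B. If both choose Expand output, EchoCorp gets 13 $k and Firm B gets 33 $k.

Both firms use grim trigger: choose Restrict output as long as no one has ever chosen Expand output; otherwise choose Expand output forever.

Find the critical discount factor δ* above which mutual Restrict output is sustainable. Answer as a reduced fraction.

7/25

For EchoCorp: deviation gain 64−58 = 6, per-period punishment loss 58−13 = 45. IC gives δ ≥ 6/51 = 2/17.
For Firm B: gain 21, loss 54 per period, so δ ≥ 21/75 = 7/25.
The tighter constraint is Firm B's, so cooperation needs δ ≥ 7/25.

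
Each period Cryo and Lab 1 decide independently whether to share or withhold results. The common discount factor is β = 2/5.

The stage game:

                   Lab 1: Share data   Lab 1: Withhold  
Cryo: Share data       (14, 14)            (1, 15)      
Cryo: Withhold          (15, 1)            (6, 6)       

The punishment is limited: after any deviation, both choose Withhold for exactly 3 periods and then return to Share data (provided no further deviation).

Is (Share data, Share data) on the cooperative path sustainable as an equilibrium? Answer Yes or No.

Yes

Comparing payoff streams over the 4 periods until play realigns: cooperate → 14(1+β+…+β^3); deviate → 15 + 6(β+…+β^3).
Cooperation is sustained iff (14−6)(β+…+β^3) ≥ 15−14.
β+…+β^3 = 2/5·(1−(2/5)^3)/(1−2/5) = 0.6240, and (15−14)/(14−6) = 0.1250.
0.6240 ≥ 0.1250, so cooperation is sustainable.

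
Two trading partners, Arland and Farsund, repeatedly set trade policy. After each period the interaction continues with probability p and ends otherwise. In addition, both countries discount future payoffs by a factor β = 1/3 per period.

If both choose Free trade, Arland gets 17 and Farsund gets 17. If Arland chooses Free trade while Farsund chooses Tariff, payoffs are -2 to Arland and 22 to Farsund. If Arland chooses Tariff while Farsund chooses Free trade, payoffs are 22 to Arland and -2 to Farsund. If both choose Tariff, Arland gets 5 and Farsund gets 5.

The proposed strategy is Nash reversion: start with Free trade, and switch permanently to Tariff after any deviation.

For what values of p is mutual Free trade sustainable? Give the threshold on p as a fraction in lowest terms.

15/17

With continuation probability p and discount β, the effective per-period discount factor is βp.
Grim-trigger IC: βp ≥ (22−17)/(22−5) = 5/17.
So p ≥ (5/17)/(1/3) = 15/17.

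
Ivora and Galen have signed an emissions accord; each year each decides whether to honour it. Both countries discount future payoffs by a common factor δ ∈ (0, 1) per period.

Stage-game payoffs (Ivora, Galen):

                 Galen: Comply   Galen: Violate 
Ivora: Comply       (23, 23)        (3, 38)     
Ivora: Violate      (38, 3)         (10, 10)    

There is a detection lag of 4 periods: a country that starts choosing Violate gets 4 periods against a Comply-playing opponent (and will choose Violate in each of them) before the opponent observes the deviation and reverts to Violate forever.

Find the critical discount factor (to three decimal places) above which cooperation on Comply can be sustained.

0.856

Deviating for the 4 undetected periods gains 38−23 = 15 per period over cooperation, then loses 23−10 = 13 per period forever once punishment starts.
Gain: 15(1 + δ + … + δ^3); loss: 13·δ^4/(1−δ).
No profitable deviation ⇔ 15(1−δ^4) ≤ 13·δ^4, i.e. δ^4 ≥ 15/(15+13) = 15/28.
Hence δ ≥ (15/28)^(1/4) ≈ 0.856.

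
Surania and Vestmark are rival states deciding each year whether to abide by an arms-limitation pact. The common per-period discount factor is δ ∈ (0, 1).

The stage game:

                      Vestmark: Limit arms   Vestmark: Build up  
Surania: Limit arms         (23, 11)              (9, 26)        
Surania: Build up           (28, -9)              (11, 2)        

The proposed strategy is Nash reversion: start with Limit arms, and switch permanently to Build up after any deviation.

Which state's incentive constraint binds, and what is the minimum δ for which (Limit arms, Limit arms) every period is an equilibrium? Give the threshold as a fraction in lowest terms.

Vestmark; δ ≥ 5/8

Surania: cooperation gives 23 each period; deviation gives 28 once then 11 forever.
  23/(1−δ) ≥ 28 + 11δ/(1−δ) ⇒ δ ≥ 5/17.
Vestmark: cooperation gives 11 each period; deviation gives 26 once then 2 forever.
  δ ≥ 15/24 = 5/8.
Both must hold, so the binding constraint is Vestmark's: δ ≥ 5/8.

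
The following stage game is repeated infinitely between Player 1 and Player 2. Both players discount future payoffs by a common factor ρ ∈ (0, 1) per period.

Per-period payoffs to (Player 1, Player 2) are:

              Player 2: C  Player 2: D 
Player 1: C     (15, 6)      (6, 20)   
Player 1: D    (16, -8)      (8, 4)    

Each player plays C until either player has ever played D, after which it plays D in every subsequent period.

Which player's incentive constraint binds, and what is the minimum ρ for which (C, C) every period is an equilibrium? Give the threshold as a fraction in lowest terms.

Player 2; ρ ≥ 7/8

Player 1's threshold: (16−15)/(16−8) = 1/8.
Player 2's threshold: (20−6)/(20−4) = 7/8.
1/8 < 7/8, so Player 2 binds and ρ* = 7/8.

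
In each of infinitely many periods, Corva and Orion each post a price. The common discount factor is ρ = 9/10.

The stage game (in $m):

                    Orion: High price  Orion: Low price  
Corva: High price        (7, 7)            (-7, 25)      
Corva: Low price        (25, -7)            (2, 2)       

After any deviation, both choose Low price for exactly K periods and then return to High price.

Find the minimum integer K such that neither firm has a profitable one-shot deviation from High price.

5

No profitable deviation requires (7−2)(ρ+…+ρ^K) ≥ 25−7, i.e. ρ+…+ρ^K ≥ 18/5 ≈ 3.6000.
With ρ = 9/10, the partial sums are K=1: 0.9000, K=2: 1.7100, K=3: 2.4390, K=4: 3.0951, K=5: 3.6856.
K = 5 is the first length at which the sum reaches 3.6000.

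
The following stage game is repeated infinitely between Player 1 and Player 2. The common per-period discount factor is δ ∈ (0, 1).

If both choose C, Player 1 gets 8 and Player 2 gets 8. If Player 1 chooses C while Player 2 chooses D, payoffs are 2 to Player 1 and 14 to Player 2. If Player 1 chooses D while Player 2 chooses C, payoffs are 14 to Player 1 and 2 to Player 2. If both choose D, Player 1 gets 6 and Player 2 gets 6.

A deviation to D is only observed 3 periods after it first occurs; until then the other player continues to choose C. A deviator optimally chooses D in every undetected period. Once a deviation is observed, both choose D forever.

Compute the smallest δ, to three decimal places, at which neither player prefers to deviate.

0.909

A deviator earns 14 for 3 periods, then 6 forever; cooperating earns 8 forever. Multiplying the IC by (1−δ):
8 ≥ 14(1−δ^3) + 6δ^3, so 8·δ^3 ≥ 6 and δ^3 ≥ 3/4.
δ ≥ (3/4)^(1/3) ≈ 0.909.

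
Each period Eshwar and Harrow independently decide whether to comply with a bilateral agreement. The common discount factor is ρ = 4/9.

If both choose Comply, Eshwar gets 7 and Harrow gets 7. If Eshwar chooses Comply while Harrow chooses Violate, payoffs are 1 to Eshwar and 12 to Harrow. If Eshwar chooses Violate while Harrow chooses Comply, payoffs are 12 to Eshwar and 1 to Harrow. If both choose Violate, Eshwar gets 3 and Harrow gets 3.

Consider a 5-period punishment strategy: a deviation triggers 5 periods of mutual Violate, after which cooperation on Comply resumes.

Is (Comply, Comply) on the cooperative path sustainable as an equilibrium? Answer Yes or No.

No

A one-shot deviation gives 12 now, then 3 for 5 periods, then back to 7.
Gain from deviating: (12−7) today; loss: (7−3) in each of the next 5 periods.
No-deviation condition: (7−3)(ρ+…+ρ^5) ≥ 12−7, i.e. ρ+…+ρ^5 ≥ 5/4.
At ρ = 4/9: ρ+…+ρ^5 = 0.7861 < 1.2500.
So cooperation is not sustainable.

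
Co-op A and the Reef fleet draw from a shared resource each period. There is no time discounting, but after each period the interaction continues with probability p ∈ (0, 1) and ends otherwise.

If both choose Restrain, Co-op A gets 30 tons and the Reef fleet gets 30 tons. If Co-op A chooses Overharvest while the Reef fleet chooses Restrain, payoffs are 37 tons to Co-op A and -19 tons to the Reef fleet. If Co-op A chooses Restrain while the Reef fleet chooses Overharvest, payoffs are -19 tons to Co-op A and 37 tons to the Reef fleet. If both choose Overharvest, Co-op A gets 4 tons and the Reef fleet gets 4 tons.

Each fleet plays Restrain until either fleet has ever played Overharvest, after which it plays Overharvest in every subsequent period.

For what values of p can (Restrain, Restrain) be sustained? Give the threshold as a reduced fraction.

7/33

Expected cooperation value is 30 + p·30 + p²·30 + … = 30/(1−p); deviation gives 37 + p·4/(1−p).
30 ≥ 37(1−p) + 4p ⇒ 33p ≥ 7 ⇒ p ≥ 7/33.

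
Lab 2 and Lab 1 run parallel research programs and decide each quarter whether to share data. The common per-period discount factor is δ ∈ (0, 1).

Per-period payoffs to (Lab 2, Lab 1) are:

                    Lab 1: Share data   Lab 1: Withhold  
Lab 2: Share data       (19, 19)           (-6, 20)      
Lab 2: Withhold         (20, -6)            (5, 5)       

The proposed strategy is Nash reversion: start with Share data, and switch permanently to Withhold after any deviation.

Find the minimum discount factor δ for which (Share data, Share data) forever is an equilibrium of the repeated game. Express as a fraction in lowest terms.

One-period gain from deviating is 20 − 19 = 1. The loss is 19 − 5 = 14 in every subsequent period, with present value 14·δ/(1−δ).
Deviation is unprofitable when 14·δ/(1−δ) ≥ 1, i.e. δ/(1−δ) ≥ 1/14.
Equivalently δ ≥ 1/(1+14) = 1/15.

1/15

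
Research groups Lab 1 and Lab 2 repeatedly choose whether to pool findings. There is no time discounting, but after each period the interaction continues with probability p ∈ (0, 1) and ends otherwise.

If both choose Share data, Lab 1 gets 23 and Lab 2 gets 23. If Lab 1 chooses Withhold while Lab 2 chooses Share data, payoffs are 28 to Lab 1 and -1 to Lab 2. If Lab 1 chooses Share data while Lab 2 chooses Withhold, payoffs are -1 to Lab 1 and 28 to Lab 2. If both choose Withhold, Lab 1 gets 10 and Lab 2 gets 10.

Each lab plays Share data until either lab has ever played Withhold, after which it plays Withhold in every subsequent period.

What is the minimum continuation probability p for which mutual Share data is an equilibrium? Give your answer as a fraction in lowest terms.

5/18

Expected cooperation value is 23 + p·23 + p²·23 + … = 23/(1−p); deviation gives 28 + p·10/(1−p).
23 ≥ 28(1−p) + 10p ⇒ 18p ≥ 5 ⇒ p ≥ 5/18.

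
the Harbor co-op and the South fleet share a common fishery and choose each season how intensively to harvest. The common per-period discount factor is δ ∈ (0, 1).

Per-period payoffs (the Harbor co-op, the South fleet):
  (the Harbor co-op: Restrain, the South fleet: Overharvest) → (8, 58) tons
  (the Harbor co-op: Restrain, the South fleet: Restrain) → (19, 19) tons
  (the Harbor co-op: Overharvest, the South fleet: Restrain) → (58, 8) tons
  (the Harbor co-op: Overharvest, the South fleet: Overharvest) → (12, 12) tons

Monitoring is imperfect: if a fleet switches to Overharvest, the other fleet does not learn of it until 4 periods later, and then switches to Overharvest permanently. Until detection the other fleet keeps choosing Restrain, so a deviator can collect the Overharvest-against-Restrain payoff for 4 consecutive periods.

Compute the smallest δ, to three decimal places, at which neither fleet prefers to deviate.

The best deviation is to choose Overharvest for all 4 undetected periods, earning 58 each, then 12 forever once detected.
Deviation value: 58(1−δ^4)/(1−δ) + 12δ^4/(1−δ); cooperation value: 19/(1−δ).
IC: 19 ≥ 58(1−δ^4) + 12δ^4 = 58 − 46δ^4.
So δ^4 ≥ 39/46, giving δ ≥ (39/46)^(1/4) ≈ 0.960.

0.960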